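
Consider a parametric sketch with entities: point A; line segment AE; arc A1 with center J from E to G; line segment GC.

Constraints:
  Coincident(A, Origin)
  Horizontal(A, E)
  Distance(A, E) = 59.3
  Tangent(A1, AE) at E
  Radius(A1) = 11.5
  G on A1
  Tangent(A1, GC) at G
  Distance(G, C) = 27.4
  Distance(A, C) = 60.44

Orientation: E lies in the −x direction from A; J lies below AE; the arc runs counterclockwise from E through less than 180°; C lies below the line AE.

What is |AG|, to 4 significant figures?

69.94

Checks: A = (0.00, 0.00) ✓; |JG| = 11.50 ✓; ∠(JG, GC) = 90.00° ✓; |GC| = 27.40 ✓; |AC| = 60.44 ✓.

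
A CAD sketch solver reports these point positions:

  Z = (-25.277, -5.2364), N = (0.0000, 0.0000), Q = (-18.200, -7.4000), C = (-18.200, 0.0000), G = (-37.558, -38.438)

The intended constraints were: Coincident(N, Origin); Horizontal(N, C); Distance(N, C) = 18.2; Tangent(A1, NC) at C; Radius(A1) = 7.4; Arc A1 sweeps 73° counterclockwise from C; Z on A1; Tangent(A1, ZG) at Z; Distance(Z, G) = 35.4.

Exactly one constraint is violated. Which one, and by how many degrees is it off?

Tangent(A1, ZG) at Z — off by 3.30°.

N = (0.00, 0.00) ✓; N.y = 0.00, C.y = 0.00 ✓; |NC| = 18.20 ✓; ∠(QC, CN) = 90.00° ✓; |QC| = 7.400 ✓; bearing(Q→Z) − bearing(Q→C) = 73.00° ✓; |QZ| = 7.400 ✓; ∠(QZ, ZG) = 93.30° ✗; |ZG| = 35.40 ✓.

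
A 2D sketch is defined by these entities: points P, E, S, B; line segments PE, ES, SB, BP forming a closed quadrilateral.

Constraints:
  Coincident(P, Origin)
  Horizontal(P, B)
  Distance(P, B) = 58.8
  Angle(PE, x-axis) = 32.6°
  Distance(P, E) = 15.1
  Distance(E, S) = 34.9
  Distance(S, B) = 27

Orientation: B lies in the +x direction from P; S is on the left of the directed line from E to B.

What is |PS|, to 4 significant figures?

49.90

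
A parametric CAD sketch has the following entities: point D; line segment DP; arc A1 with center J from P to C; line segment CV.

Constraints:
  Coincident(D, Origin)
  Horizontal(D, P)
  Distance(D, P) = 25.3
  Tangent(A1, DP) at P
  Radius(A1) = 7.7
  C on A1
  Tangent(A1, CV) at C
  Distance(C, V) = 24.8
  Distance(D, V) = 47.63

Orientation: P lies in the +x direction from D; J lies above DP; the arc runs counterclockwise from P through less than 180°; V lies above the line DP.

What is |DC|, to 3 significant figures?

33.7

Checks: D = (0.00, 0.00) ✓; |JC| = 7.700 ✓; ∠(JC, CV) = 90.00° ✓; |CV| = 24.80 ✓; |DV| = 47.63 ✓.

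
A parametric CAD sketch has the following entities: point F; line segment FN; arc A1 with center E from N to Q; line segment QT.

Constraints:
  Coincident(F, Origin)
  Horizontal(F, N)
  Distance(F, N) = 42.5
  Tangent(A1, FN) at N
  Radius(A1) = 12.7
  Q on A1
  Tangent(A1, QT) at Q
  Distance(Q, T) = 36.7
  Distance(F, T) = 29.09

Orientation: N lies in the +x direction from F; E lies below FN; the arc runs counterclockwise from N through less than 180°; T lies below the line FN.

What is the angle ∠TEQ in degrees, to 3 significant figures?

70.9°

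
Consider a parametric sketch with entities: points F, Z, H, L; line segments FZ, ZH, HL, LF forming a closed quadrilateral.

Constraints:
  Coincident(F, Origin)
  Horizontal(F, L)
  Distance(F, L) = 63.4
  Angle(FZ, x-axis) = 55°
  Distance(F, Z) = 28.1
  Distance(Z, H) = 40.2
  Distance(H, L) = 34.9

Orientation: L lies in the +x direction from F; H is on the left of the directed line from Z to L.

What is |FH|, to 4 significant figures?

64.43

F is at the origin; F and L share the same y with |FL| = 63.4 and L in +x, so L = (63.4, 0). FZ runs at 55.0° with |FZ| = 28.1, so Z = (16.12, 23.02). H is determined by |ZH| = 40.2 and |HL| = 34.9 together: it lies at the intersection of circle(Z, 40.2) and circle(L, 34.9). With |ZL| = 52.59, the foot of the radical line on ZL is 30.08 from Z and the perpendicular offset is √(40.2² − 30.08²) = 26.67. Taking the left-of-ZL solution: H = (54.84, 33.83).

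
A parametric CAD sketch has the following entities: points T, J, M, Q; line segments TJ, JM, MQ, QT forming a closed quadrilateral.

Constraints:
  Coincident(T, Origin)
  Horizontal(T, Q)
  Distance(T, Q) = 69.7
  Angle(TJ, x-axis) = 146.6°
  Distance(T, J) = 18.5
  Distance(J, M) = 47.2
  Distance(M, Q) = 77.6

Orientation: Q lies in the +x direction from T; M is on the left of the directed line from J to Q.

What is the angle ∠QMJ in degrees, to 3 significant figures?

83.0°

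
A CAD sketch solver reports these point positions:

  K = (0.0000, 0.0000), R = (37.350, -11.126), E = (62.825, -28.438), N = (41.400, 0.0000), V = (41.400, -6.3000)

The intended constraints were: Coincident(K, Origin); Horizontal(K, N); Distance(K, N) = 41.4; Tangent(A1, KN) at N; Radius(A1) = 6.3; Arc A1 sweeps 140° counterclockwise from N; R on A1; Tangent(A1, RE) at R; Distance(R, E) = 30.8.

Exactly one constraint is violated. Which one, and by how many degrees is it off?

Tangent(A1, RE) at R — off by 5.80°.

K = (0.00, 0.00) ✓; K.y = 0.00, N.y = 0.00 ✓; |KN| = 41.40 ✓; ∠(VN, NK) = 90.00° ✓; |VN| = 6.300 ✓; bearing(V→R) − bearing(V→N) = 140.0° ✓; |VR| = 6.300 ✓; ∠(VR, RE) = 84.20° ✗; |RE| = 30.80 ✓.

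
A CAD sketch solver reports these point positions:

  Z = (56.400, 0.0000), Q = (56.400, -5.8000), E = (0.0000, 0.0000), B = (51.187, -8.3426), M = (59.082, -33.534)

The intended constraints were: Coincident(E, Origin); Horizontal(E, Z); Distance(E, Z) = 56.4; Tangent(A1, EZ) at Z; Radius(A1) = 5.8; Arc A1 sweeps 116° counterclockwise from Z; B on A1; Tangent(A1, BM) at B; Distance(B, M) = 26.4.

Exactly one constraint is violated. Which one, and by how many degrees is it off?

Tangent(A1, BM) at B — off by 8.60°.

E = (0.00, 0.00) ✓; E.y = 0.00, Z.y = 0.00 ✓; |EZ| = 56.40 ✓; ∠(QZ, ZE) = 90.00° ✓; |QZ| = 5.800 ✓; bearing(Q→B) − bearing(Q→Z) = 116.0° ✓; |QB| = 5.800 ✓; ∠(QB, BM) = 98.60° ✗; |BM| = 26.40 ✓.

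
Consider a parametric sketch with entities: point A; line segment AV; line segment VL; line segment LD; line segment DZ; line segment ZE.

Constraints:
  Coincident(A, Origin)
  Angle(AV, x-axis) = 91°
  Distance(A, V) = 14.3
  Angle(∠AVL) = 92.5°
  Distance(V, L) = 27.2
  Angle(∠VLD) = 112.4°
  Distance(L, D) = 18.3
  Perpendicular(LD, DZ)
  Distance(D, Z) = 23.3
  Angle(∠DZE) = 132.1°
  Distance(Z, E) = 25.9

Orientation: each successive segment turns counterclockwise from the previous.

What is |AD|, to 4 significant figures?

34.90

∠AVL = 92.5° gives VL at 178.5° from the x-axis; with |VL| = 27.2, L = (-27.44, 15.01). ∠VLD = 112.4° gives LD at -113.9° from the x-axis; with |LD| = 18.3, D = (-34.85, -1.721). Then |AD| = |D − A| = 34.90.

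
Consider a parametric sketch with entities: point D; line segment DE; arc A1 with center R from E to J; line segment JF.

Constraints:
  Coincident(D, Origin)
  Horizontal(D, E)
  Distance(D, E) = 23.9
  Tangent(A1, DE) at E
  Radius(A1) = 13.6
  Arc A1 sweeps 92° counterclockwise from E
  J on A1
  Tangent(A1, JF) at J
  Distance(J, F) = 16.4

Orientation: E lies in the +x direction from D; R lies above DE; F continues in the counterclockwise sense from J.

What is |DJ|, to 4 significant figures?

40.05

Since A1 is tangent to DE there, RE ⟂ DE, so R = E + (0, 13.6) = (23.90, 13.60). On A1, E sits at bearing -90° from R; a 92° counterclockwise sweep puts J at bearing 2°, so J = R + 13.6·(cos 2°, sin 2°) = (37.49, 14.07). Then |DJ| = |J − D| = 40.05.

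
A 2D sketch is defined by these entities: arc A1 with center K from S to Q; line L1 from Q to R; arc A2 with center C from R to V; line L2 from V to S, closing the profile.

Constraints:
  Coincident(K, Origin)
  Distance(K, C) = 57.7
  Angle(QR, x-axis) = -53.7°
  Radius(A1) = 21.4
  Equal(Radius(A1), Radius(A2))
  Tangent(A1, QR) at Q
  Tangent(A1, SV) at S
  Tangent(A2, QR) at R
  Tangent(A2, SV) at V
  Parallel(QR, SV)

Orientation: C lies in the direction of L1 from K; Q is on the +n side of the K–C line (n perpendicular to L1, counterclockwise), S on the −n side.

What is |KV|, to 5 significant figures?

61.541

The slot axis is L1's direction at -53.7°, so u = (cos -53.7°, sin -53.7°) = (0.59201, -0.80593) and n = (−sin -53.7°, cos -53.7°) = (0.80593, 0.59201). K is at the origin and C lies 57.7 along u from K, so C = 57.7·u = (34.159, -46.502). Tangency of A1 to both parallel lines with radius 21.4 puts Q and S at K ± 21.4·n: Q = (17.247, 12.669), S = (-17.247, -12.669). Equal radii place R and V the same way about C: R = C + 21.4·n = (51.406, -33.833), V = C − 21.4·n = (16.912, -59.171). Then |KV| = |V − K| = 61.541.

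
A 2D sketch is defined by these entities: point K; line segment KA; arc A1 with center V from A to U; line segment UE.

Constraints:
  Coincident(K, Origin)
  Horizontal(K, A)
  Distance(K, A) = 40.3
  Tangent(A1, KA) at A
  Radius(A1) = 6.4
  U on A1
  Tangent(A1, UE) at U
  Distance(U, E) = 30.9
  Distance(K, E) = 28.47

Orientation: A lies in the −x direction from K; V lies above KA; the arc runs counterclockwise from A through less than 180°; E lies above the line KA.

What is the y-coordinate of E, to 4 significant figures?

24.52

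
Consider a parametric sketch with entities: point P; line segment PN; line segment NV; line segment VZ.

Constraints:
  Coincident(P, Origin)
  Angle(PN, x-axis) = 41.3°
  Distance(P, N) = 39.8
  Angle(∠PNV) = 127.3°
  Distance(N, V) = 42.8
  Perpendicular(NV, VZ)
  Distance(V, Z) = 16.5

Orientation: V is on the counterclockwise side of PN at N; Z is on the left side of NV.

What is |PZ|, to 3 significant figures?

68.6

P is at the origin; PN runs at 41.3° with length 39.8, so N = 39.8·(cos 41.3°, sin 41.3°) = (29.9, 26.3). ∠PNV = 127.3°, so NV runs at 41.3° + (180° − 127.3°) = 94.0° from the x-axis; with |NV| = 42.8, V = N + 42.8·(cos 94.0°, sin 94.0°) = (26.9, 69.0). NV is perpendicular to VZ; with |VZ| = 16.5 on the left of NV, Z = V + 16.5·(-0.998, -0.0698) = (10.5, 67.8). Then |PZ| = |Z − P| = 68.6.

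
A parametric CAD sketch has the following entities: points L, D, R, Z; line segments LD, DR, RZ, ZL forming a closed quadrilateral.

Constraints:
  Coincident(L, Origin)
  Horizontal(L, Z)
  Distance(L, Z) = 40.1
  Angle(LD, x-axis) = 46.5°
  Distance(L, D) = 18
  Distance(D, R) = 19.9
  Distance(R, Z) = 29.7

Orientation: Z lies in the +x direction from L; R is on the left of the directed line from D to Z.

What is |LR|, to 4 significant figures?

37.88

L is at the origin; LZ is horizontal with |LZ| = 40.1 and Z in +x, so Z = (40.1, 0). LD runs at 46.5° with |LD| = 18.0, so D = (12.39, 13.06). R is determined by |DR| = 19.9 and |RZ| = 29.7 together: it lies at the intersection of circle(D, 19.9) and circle(Z, 29.7). With |DZ| = 30.63, the foot of the radical line on DZ is 7.382 from D and the perpendicular offset is √(19.9² − 7.382²) = 18.48. Taking the left-of-DZ solution: R = (26.95, 26.63).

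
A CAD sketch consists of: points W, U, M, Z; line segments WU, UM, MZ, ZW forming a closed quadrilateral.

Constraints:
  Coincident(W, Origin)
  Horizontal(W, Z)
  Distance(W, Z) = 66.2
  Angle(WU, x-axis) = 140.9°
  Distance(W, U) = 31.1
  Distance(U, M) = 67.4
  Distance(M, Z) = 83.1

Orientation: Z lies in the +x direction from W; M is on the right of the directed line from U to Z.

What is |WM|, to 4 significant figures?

44.84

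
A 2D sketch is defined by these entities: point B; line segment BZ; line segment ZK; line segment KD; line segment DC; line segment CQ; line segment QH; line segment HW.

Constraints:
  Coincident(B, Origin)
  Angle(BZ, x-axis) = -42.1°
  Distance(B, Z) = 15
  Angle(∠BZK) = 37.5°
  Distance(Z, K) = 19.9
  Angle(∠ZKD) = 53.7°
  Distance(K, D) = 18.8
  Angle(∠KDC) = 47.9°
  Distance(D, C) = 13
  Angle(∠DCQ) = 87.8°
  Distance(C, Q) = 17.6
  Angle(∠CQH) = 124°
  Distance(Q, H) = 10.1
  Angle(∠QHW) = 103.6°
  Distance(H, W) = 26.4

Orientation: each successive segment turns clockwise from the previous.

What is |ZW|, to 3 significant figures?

33.2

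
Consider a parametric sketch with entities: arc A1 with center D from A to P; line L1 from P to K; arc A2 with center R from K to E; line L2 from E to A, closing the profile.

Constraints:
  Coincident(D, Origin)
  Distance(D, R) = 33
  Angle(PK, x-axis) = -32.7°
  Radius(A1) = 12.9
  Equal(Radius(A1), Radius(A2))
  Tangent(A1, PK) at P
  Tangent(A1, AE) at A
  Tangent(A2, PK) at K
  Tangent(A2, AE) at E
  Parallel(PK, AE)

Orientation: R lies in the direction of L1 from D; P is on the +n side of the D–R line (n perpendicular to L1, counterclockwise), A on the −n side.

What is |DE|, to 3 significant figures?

35.4

The slot axis is L1's direction at -32.7°, so u = (cos -32.7°, sin -32.7°) = (0.842, -0.540) and n = (−sin -32.7°, cos -32.7°) = (0.540, 0.842). D is at the origin and R lies 33.0 along u from D, so R = 33.0·u = (27.8, -17.8). Tangency of A1 to both parallel lines with radius 12.9 puts P and A at D ± 12.9·n: P = (6.97, 10.9), A = (-6.97, -10.9). Equal radii place K and E the same way about R: K = R + 12.9·n = (34.7, -6.97), E = R − 12.9·n = (20.8, -28.7). Then |DE| = |E − D| = 35.4.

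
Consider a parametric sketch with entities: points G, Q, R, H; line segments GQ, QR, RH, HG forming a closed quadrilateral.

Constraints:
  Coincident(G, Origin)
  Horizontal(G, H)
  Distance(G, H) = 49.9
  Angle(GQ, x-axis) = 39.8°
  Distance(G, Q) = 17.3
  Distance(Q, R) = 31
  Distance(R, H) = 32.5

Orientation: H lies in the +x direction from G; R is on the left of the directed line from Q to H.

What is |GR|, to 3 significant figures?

48.3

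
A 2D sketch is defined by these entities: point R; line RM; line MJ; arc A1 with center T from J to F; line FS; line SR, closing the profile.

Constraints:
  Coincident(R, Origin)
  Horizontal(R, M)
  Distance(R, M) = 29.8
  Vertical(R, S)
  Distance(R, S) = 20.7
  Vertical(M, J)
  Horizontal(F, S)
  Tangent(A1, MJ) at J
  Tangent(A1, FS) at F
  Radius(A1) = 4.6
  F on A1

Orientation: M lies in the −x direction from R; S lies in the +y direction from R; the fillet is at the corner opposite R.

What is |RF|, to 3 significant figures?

32.6

R is at the origin; RM is horizontal with |RM| = 29.8 and M on the −x side, so M = (-29.8, 0.00). RS is vertical with |RS| = 20.7 and S on the +y side, so S = (0.00, 20.7). The virtual corner opposite R is at (-29.8, 20.7). Tangency of A1 to MJ means the radius TJ is perpendicular to MJ and A1 meets FS tangentially, so TF is at right angles to FS, with radius 4.6, so the center T sits 4.6 in from both sides at T = (-25.2, 16.1). That places the tangent points at J = (-29.8, 16.1) on MJ and F = (-25.2, 20.7) on FS. Then |RF| = |F − R| = 32.6.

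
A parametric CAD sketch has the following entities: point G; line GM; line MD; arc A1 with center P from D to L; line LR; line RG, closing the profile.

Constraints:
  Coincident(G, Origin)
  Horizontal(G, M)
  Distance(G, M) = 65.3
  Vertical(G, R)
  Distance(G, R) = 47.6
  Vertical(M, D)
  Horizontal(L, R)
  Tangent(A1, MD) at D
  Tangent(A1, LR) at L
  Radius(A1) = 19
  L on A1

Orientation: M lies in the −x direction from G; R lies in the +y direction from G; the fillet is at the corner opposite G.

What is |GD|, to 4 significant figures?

71.29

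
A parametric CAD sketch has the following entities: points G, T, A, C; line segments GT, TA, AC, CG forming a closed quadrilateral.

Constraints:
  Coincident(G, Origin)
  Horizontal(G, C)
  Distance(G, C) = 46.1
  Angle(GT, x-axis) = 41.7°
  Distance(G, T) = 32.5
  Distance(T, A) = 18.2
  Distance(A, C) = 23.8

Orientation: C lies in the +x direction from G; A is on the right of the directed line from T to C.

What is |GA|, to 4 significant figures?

22.83

G is at the origin; GC is horizontal with |GC| = 46.1 and C in +x, so C = (46.1, 0). GT runs at 41.7° with |GT| = 32.5, so T = (24.27, 21.62). A is determined by |TA| = 18.2 and |AC| = 23.8 together: it lies at the intersection of circle(T, 18.2) and circle(C, 23.8). With |TC| = 30.73, the foot of the radical line on TC is 11.54 from T and the perpendicular offset is √(18.2² − 11.54²) = 14.08. Taking the right-of-TC solution: A = (22.56, 3.500).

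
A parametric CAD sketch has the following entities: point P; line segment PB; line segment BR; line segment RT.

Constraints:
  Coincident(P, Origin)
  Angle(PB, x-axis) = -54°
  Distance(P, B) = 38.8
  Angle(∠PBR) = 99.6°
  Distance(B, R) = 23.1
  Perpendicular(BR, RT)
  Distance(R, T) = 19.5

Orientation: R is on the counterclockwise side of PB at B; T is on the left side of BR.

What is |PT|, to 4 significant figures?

35.02

∠PBR = 99.6°, so BR runs at -54.0° + (180° − 99.6°) = 26.40° from the x-axis; with |BR| = 23.1, R = B + 23.1·(cos 26.40°, sin 26.40°) = (43.50, -21.12). BR is perpendicular to RT; with |RT| = 19.5 on the left of BR, T = R + 19.5·(-0.4446, 0.8957) = (34.83, -3.652). Then |PT| = |T − P| = 35.02.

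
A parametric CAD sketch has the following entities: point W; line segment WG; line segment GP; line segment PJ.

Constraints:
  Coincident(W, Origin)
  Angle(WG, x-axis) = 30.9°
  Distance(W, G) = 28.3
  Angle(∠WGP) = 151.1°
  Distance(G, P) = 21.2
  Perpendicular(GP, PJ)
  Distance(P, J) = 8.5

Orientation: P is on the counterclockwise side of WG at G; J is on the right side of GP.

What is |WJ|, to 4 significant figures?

51.04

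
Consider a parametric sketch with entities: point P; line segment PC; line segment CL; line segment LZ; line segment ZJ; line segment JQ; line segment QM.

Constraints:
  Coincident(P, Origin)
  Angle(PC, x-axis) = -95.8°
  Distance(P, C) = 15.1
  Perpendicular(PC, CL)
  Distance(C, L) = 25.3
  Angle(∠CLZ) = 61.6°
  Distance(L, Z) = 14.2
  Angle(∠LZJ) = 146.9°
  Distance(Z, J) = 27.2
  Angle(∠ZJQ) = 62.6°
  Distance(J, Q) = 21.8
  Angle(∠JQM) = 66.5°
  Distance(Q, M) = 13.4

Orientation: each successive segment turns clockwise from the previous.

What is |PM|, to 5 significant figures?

9.1471

∠ZJQ = 62.6° gives JQ at -94.700° from the x-axis; with |JQ| = 21.8, Q = (4.5919, -11.951). ∠JQM = 66.5° gives QM at 151.80° from the x-axis; with |QM| = 13.4, M = (-7.2175, -5.6193). Then |PM| = |M − P| = 9.1471.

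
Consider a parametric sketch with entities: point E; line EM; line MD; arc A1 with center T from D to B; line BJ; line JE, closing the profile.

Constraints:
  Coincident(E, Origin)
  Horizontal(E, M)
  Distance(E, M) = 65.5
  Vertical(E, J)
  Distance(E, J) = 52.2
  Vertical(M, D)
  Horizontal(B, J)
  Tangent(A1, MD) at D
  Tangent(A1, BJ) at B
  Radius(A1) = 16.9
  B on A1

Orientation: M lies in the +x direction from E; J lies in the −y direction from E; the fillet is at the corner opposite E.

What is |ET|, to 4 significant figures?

60.07

E is at the origin; EM is horizontal with |EM| = 65.5 and M on the +x side, so M = (65.50, 0.000). EJ is vertical with |EJ| = 52.2 and J on the −y side, so J = (0.000, -52.20). The virtual corner opposite E is at (65.50, -52.20). Since A1 is tangent to MD there, TD ⟂ MD and A1 meets BJ tangentially, so TB is at right angles to BJ, with radius 16.9, so the center T sits 16.9 in from both sides at T = (48.60, -35.30). Then |ET| = |T − E| = 60.07.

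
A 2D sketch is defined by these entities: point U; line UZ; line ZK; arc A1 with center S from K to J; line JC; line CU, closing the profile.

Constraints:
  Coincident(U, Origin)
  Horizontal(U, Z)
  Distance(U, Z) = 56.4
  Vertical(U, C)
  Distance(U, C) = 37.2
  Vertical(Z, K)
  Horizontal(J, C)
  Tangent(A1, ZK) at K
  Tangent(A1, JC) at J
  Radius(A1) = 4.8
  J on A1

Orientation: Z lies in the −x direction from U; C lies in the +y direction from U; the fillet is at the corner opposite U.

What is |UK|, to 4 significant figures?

65.04

U is at the origin; U and Z share the same y with |UZ| = 56.4 and Z on the −x side, so Z = (-56.40, 0.000). U and C share the same x with |UC| = 37.2 and C on the +y side, so C = (0.000, 37.20). The virtual corner opposite U is at (-56.40, 37.20). Since A1 is tangent to ZK there, SK ⟂ ZK and tangency of A1 to JC means the radius SJ is perpendicular to JC, with radius 4.8, so the center S sits 4.8 in from both sides at S = (-51.60, 32.40). That places the tangent points at K = (-56.40, 32.40) on ZK and J = (-51.60, 37.20) on JC. Then |UK| = |K − U| = 65.04.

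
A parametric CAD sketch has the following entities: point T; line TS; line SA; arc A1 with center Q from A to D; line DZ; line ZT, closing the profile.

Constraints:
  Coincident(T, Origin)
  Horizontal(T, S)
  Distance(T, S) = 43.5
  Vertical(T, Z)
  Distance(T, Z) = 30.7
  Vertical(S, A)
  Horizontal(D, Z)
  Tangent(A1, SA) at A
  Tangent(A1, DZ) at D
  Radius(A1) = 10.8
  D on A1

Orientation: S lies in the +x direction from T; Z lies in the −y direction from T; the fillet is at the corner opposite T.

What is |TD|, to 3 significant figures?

44.9

T is at the origin; T and S share the same y with |TS| = 43.5 and S on the +x side, so S = (43.5, 0.00). TZ is vertical with |TZ| = 30.7 and Z on the −y side, so Z = (0.00, -30.7). The virtual corner opposite T is at (43.5, -30.7). A1 meets SA tangentially, so QA is at right angles to SA and tangency of A1 to DZ means the radius QD is perpendicular to DZ, with radius 10.8, so the center Q sits 10.8 in from both sides at Q = (32.7, -19.9). That places the tangent points at A = (43.5, -19.9) on SA and D = (32.7, -30.7) on DZ. Then |TD| = |D − T| = 44.9.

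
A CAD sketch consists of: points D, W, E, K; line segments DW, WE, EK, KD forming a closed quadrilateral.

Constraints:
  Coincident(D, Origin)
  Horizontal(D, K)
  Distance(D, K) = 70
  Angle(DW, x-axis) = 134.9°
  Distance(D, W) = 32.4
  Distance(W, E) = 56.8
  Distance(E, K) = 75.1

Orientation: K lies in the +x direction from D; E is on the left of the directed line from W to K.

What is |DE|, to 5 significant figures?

61.816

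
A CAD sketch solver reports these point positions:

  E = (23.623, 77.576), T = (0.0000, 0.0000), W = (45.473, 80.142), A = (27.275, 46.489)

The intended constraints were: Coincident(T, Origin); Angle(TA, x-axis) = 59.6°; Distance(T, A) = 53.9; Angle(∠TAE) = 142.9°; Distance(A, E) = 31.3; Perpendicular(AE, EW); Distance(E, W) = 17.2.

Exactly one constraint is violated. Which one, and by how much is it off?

Distance(E, W) = 17.2 — off by 4.80.

T = (0.00, 0.00) ✓; TA at 59.60° ✓; |TA| = 53.90 ✓; ∠TAE = 142.9° ✓; |AE| = 31.30 ✓; ∠(AE, EW) = 90.00° ✓; |EW| = 22.00 ✗.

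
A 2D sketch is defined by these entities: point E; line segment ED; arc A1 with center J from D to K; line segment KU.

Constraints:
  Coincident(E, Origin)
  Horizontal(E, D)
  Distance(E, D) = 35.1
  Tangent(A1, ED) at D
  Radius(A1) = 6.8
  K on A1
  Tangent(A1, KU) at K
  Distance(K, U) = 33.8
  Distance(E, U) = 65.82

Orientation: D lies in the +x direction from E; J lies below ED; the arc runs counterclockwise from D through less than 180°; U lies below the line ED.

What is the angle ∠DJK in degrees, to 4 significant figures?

139.6°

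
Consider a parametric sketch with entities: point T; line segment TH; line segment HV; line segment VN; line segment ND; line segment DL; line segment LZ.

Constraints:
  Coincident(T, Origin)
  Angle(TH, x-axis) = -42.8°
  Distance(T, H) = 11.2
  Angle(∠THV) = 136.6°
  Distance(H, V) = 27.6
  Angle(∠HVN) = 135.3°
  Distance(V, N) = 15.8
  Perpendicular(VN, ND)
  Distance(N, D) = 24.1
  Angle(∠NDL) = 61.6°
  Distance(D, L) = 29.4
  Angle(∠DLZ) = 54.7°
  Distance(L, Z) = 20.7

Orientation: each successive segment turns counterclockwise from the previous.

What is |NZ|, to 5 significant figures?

7.3653

T is at the origin; TH runs at -42.8° with length 11.2, so H = (8.2178, -7.6097). ∠THV = 136.6° gives HV at 0.60000° from the x-axis; with |HV| = 27.6, V = (35.816, -7.3207). ∠HVN = 135.3° gives VN at 45.300° from the x-axis; with |VN| = 15.8, N = (46.930, 3.9099). The perpendicularity gives ND at right angles to VN, so ND runs at 135.30°; with |ND| = 24.1, D = (29.800, 20.862). ∠NDL = 61.6° gives DL at -106.30° from the x-axis; with |DL| = 29.4, L = (21.548, -7.3566). ∠DLZ = 54.7° gives LZ at 19.000° from the x-axis; with |LZ| = 20.7, Z = (41.120, -0.61729). Then |NZ| = |Z − N| = 7.3653.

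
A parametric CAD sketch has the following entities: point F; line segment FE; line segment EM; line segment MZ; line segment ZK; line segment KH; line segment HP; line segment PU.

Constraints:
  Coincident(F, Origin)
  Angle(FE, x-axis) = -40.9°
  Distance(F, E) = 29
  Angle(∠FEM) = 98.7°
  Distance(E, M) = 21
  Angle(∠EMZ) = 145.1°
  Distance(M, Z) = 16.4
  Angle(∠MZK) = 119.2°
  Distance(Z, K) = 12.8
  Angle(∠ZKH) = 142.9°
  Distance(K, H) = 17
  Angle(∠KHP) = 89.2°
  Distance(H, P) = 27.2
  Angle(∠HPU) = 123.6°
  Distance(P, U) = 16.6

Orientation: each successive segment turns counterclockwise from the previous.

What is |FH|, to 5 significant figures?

26.682

F is at the origin; FE runs at -40.9° with length 29.0, so E = (21.920, -18.987). ∠FEM = 98.7° gives EM at 40.400° from the x-axis; with |EM| = 21.0, M = (37.912, -5.3770). ∠EMZ = 145.1° gives MZ at 75.300° from the x-axis; with |MZ| = 16.4, Z = (42.074, 10.486). ∠MZK = 119.2° gives ZK at 136.10° from the x-axis; with |ZK| = 12.8, K = (32.851, 19.362). ∠ZKH = 142.9° gives KH at 173.20° from the x-axis; with |KH| = 17.0, H = (15.970, 21.375). Then |FH| = |H − F| = 26.682.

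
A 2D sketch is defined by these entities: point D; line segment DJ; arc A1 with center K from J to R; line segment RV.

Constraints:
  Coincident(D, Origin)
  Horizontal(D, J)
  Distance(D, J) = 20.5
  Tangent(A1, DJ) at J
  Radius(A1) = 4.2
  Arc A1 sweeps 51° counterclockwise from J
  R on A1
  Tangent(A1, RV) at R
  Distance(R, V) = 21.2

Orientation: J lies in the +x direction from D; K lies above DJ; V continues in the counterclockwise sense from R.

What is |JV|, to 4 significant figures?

24.51

On A1, J sits at bearing -90° from K; a 51° counterclockwise sweep puts R at bearing -39°, so R = K + 4.2·(cos -39°, sin -39°) = (23.76, 1.557). Since A1 is tangent to RV there, KR ⟂ RV, so RV runs along (−sin -39°, cos -39°); with |RV| = 21.2, V = (37.11, 18.03). Then |JV| = |V − J| = 24.51.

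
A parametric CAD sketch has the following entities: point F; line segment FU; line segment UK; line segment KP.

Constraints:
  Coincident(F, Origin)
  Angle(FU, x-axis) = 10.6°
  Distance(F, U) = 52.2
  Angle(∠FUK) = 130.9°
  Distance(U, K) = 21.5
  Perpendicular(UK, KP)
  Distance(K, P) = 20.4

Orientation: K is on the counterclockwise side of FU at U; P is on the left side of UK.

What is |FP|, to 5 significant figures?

58.848

F is at the origin; FU runs at 10.6° with length 52.2, so U = 52.2·(cos 10.6°, sin 10.6°) = (51.309, 9.6023). ∠FUK = 130.9°, so UK runs at 10.6° + (180° − 130.9°) = 59.700° from the x-axis; with |UK| = 21.5, K = U + 21.5·(cos 59.700°, sin 59.700°) = (62.157, 28.165). UK ⟂ KP; with |KP| = 20.4 on the left of UK, P = K + 20.4·(-0.86340, 0.50453) = (44.543, 38.458). Then |FP| = |P − F| = 58.848.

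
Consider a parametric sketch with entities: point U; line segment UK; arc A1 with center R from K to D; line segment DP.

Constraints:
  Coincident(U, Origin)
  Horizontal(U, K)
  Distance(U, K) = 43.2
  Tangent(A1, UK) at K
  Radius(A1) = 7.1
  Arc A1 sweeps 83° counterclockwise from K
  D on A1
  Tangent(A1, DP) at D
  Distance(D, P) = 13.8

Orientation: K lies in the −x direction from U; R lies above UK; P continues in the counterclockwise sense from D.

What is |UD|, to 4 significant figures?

36.69

The tangent condition forces RK to be normal to UK, so R = K + (0, 7.1) = (-43.20, 7.100). On A1, K sits at bearing -90° from R; an 83° counterclockwise sweep puts D at bearing -7°, so D = R + 7.1·(cos -7°, sin -7°) = (-36.15, 6.235). Then |UD| = |D − U| = 36.69.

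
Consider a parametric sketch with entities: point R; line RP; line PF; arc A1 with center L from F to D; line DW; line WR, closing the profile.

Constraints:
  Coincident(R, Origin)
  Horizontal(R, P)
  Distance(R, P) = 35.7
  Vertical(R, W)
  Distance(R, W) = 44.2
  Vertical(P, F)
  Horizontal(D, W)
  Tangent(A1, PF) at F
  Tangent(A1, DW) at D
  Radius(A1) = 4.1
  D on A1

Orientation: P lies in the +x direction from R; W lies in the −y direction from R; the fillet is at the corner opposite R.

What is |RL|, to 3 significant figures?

51.1

R is at the origin; RP is horizontal with |RP| = 35.7 and P on the +x side, so P = (35.7, 0.00). RW is vertical with |RW| = 44.2 and W on the −y side, so W = (0.00, -44.2). The virtual corner opposite R is at (35.7, -44.2). The tangent condition forces LF to be normal to PF and A1 meets DW tangentially, so LD is at right angles to DW, with radius 4.1, so the center L sits 4.1 in from both sides at L = (31.6, -40.1). Then |RL| = |L − R| = 51.1.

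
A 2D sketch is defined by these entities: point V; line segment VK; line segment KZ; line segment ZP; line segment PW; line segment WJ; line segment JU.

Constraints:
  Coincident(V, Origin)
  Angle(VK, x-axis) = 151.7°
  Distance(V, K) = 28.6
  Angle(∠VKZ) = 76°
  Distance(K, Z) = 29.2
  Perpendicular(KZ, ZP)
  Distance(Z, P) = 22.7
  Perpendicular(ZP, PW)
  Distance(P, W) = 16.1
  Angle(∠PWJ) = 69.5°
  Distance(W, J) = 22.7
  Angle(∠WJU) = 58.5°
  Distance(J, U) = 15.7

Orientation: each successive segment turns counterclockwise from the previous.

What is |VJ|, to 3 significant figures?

29.9

ZP ⟂ PW, so PW runs at 75.7°; with |PW| = 16.1, W = (-6.42, -4.74). ∠PWJ = 69.5° gives WJ at -174° from the x-axis; with |WJ| = 22.7, J = (-29.0, -7.19). Then |VJ| = |J − V| = 29.9.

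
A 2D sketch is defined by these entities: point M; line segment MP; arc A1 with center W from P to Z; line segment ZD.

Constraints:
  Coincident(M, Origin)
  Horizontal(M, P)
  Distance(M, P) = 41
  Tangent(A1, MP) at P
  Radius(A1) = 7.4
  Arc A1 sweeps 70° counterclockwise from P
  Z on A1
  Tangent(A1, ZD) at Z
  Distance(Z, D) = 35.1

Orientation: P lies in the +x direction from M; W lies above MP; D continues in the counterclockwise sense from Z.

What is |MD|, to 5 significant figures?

70.907

M is at the origin; M and P share the same y with |MP| = 41.0 and P on the +x side, so P = (41.000, 0.0000). Since A1 is tangent to MP there, WP ⟂ MP, so W = P + (0, 7.4) = (41.000, 7.4000). On A1, P sits at bearing -90° from W; a 70° counterclockwise sweep puts Z at bearing -20°, so Z = W + 7.4·(cos -20°, sin -20°) = (47.954, 4.8691). The tangent condition forces WZ to be normal to ZD, so ZD runs along (−sin -20°, cos -20°); with |ZD| = 35.1, D = (59.959, 37.852). Then |MD| = |D − M| = 70.907.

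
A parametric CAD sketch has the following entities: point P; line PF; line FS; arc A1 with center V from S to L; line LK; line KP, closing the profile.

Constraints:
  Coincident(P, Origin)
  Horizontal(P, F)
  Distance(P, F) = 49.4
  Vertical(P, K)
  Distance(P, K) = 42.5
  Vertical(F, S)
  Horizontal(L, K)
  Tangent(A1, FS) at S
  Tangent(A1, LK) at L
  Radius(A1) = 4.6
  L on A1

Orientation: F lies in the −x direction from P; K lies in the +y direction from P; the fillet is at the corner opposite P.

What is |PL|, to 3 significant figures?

61.8

The virtual corner opposite P is at (-49.4, 42.5). Tangency of A1 to FS means the radius VS is perpendicular to FS and since A1 is tangent to LK there, VL ⟂ LK, with radius 4.6, so the center V sits 4.6 in from both sides at V = (-44.8, 37.9). That places the tangent points at S = (-49.4, 37.9) on FS and L = (-44.8, 42.5) on LK. Then |PL| = |L − P| = 61.8.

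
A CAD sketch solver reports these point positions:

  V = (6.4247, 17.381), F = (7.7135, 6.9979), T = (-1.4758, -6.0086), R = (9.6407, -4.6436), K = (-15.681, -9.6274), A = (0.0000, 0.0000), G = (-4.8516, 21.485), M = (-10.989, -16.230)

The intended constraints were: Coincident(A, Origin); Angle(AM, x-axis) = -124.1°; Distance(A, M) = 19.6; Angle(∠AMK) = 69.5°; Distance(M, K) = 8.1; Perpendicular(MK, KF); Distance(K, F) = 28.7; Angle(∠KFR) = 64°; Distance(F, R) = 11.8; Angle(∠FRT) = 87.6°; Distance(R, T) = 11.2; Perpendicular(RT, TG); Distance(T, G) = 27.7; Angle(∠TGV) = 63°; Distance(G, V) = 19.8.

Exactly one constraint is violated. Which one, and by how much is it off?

Distance(G, V) = 19.8 — off by 7.80.

A = (0.00, 0.00) ✓; AM at -124.1° ✓; |AM| = 19.60 ✓; ∠AMK = 69.50° ✓; |MK| = 8.100 ✓; ∠(MK, KF) = 90.00° ✓; |KF| = 28.70 ✓; ∠KFR = 64.00° ✓; |FR| = 11.80 ✓; ∠FRT = 87.60° ✓; |RT| = 11.20 ✓; ∠(RT, TG) = 90.00° ✓; |TG| = 27.70 ✓; ∠TGV = 63.00° ✓; |GV| = 12.00 ✗.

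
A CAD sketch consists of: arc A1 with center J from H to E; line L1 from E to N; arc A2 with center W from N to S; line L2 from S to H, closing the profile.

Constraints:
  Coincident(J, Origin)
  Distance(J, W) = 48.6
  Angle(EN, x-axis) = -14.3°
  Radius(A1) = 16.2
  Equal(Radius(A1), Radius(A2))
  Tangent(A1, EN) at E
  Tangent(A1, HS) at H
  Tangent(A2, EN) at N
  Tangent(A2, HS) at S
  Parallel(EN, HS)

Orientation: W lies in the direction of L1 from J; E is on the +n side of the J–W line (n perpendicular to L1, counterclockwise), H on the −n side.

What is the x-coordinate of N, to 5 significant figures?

51.096

The slot axis is L1's direction at -14.3°, so u = (cos -14.3°, sin -14.3°) = (0.96902, -0.24700) and n = (−sin -14.3°, cos -14.3°) = (0.24700, 0.96902). J is at the origin and W lies 48.6 along u from J, so W = 48.6·u = (47.094, -12.004). Tangency of A1 to both parallel lines with radius 16.2 puts E and H at J ± 16.2·n: E = (4.0014, 15.698), H = (-4.0014, -15.698). Equal radii place N and S the same way about W: N = W + 16.2·n = (51.096, 3.6939), S = W − 16.2·n = (43.093, -27.702). So N.x = 51.096.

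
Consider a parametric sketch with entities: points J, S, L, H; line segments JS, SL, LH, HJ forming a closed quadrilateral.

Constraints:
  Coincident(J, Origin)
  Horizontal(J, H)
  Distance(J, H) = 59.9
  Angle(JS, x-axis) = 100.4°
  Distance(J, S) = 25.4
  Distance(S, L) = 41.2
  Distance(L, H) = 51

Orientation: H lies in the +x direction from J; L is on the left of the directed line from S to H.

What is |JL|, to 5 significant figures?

53.877

J is at the origin; J and H share the same y with |JH| = 59.9 and H in +x, so H = (59.9, 0). JS runs at 100.4° with |JS| = 25.4, so S = (-4.5852, 24.983). L is determined by |SL| = 41.2 and |LH| = 51.0 together: it lies at the intersection of circle(S, 41.2) and circle(H, 51.0). With |SH| = 69.155, the foot of the radical line on SH is 28.045 from S and the perpendicular offset is √(41.2² − 28.045²) = 30.182. Taking the left-of-SH solution: L = (32.469, 42.995).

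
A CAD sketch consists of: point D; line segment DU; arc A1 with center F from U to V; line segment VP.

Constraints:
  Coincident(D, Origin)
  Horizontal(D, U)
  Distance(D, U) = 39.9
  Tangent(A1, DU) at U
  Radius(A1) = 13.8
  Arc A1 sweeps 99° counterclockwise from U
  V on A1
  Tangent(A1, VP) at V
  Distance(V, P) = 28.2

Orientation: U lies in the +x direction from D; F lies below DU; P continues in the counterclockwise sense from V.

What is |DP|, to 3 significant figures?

53.5

D is at the origin; D and U share the same y with |DU| = 39.9 and U on the +x side, so U = (39.9, 0.00). The tangent condition forces FU to be normal to DU, so F = U + (0, -13.8) = (39.9, -13.8). On A1, U sits at bearing 90° from F; a 99° counterclockwise sweep puts V at bearing 189°, so V = F + 13.8·(cos 189°, sin 189°) = (26.3, -16.0). Tangency of A1 to VP means the radius FV is perpendicular to VP, so VP runs along (−sin 189°, cos 189°); with |VP| = 28.2, P = (30.7, -43.8). Then |DP| = |P − D| = 53.5.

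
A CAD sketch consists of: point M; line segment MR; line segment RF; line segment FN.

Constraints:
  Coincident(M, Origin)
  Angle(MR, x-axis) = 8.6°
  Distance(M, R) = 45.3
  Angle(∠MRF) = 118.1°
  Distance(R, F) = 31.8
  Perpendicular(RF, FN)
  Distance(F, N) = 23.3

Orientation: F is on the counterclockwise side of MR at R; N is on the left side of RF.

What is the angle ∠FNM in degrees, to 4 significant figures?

107.4°

M is at the origin; MR runs at 8.6° with length 45.3, so R = 45.3·(cos 8.6°, sin 8.6°) = (44.79, 6.774). ∠MRF = 118.1°, so RF runs at 8.6° + (180° − 118.1°) = 70.50° from the x-axis; with |RF| = 31.8, F = R + 31.8·(cos 70.50°, sin 70.50°) = (55.41, 36.75). RF is perpendicular to FN; with |FN| = 23.3 on the left of RF, N = F + 23.3·(-0.9426, 0.3338) = (33.44, 44.53). Then cos ∠FNM = NF·NM / (|NF||NM|), giving 107.4°.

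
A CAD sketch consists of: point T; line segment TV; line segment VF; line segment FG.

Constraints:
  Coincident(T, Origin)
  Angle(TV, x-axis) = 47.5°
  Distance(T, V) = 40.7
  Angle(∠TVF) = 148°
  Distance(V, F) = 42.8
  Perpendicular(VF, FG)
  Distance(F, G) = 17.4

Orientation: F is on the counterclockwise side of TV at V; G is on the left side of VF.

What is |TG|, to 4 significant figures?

77.43

T is at the origin; TV runs at 47.5° with length 40.7, so V = 40.7·(cos 47.5°, sin 47.5°) = (27.50, 30.01). ∠TVF = 148.0°, so VF runs at 47.5° + (180° − 148.0°) = 79.50° from the x-axis; with |VF| = 42.8, F = V + 42.8·(cos 79.50°, sin 79.50°) = (35.30, 72.09). VF ⟂ FG; with |FG| = 17.4 on the left of VF, G = F + 17.4·(-0.9833, 0.1822) = (18.19, 75.26). Then |TG| = |G − T| = 77.43.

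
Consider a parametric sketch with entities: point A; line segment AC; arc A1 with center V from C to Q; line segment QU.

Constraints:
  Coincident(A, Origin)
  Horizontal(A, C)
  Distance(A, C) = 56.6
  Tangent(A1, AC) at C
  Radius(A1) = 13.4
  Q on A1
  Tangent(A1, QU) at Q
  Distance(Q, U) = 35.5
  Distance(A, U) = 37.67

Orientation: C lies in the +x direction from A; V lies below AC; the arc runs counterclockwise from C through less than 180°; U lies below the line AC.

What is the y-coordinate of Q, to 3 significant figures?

-4.24

A is at the origin; AC is horizontal with |AC| = 56.6 and C on the +x side, so C = (56.6, 0.00). Since A1 is tangent to AC there, VC ⟂ AC, so V = C + (0, -13.4) = (56.6, -13.4). Since VQ ⟂ QU (tangency), |VU| = √(13.4² + 35.5²) = 37.9 regardless of where Q sits on A1. So U lies on both circle(A, 37.67) and circle(V, 37.9); the below-AC intersection is U = (22.6, -30.2). Q is the foot of the tangent from U: Q = (46.8, -4.24).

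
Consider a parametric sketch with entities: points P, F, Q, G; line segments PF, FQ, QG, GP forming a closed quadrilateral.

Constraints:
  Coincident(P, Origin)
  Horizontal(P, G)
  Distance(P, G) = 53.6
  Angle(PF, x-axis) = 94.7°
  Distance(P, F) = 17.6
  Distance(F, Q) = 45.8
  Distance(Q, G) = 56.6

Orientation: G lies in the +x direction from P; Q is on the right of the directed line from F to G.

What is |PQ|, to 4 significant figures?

28.23

Checks: |FQ| = 45.80 ✓; |QG| = 56.60 ✓.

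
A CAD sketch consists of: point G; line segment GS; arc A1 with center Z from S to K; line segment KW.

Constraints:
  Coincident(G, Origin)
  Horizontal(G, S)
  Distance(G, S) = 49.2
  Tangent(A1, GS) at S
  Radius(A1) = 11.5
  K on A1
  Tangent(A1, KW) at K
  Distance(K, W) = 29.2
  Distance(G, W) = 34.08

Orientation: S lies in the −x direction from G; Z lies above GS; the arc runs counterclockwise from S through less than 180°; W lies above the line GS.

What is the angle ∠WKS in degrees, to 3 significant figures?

155°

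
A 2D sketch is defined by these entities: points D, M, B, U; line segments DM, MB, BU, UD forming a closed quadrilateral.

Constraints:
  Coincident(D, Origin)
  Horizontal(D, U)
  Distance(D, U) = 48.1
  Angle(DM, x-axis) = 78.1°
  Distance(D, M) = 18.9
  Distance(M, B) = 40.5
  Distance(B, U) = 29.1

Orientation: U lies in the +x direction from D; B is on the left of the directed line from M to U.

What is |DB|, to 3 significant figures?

51.8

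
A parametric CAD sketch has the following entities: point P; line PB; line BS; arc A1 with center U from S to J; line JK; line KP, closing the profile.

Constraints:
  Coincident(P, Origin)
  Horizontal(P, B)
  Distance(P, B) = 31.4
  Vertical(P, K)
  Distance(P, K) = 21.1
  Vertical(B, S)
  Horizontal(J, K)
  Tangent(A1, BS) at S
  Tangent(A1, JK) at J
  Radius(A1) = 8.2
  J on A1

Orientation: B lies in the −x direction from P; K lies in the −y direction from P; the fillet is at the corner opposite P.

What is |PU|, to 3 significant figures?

26.5

P and K share the same x with |PK| = 21.1 and K on the −y side, so K = (0.00, -21.1). The virtual corner opposite P is at (-31.4, -21.1). Since A1 is tangent to BS there, US ⟂ BS and A1 meets JK tangentially, so UJ is at right angles to JK, with radius 8.2, so the center U sits 8.2 in from both sides at U = (-23.2, -12.9). Then |PU| = |U − P| = 26.5.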